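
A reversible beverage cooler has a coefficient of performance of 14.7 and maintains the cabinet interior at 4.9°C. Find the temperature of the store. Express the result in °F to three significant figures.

74.9 °F

COP_R = T_C/(T_H − T_C) gives T_H − T_C = T_C/COP.
With T_C = 278.05 K, T_H = 278.05 × (1 + 1/14.7) = 296.96 K.
Converting, 296.96 K = 74.87°F.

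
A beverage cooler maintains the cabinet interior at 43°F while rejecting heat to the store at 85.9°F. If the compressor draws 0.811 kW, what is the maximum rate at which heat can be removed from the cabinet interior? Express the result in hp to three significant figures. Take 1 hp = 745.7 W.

In absolute terms T_C = 279.26 K and T_H = 303.09 K, so ΔT = 23.83 K.
COP_Carnot = T_C/ΔT = 279.26/23.83 = 11.72.
Q̇_max = COP_Carnot × Ẇ = 11.72 × 0.8110 kW = 9.503 kW = 12.74 hp.

12.7 hp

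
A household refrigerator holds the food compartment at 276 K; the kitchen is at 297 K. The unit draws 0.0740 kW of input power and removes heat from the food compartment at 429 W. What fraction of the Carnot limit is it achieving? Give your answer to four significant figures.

Converting, Q̇_C = 429.0 W = 0.4290 kW, so COP_actual = Q̇_C/Ẇ = 0.4290/0.07400 = 5.797.
The reservoir spacing is ΔT = 297 − 276 = 21.00 K.
COP_Carnot = T_C/ΔT = 276.00/21.00 = 13.14.
η_II = COP_actual/COP_Carnot = 5.797/13.14 = 0.4411.

0.4411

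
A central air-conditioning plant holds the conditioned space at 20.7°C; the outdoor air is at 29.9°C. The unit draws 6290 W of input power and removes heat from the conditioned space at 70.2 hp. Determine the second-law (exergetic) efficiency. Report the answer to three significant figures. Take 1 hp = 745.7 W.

0.261

Converting, Q̇_C = 70.20 hp = 52350 W, so COP_actual = Q̇_C/Ẇ = 52350/6290 = 8.322.
In absolute terms T_C = 293.85 K and T_H = 303.05 K, so ΔT = 9.200 K.
COP_Carnot = T_C/ΔT = 293.85/9.200 = 31.94.
η_II = COP_actual/COP_Carnot = 8.322/31.94 = 0.2606.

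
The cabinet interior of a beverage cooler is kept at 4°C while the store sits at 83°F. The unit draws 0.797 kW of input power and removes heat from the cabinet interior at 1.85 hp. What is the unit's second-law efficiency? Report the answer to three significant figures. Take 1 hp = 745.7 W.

Converting, Q̇_C = 1.850 hp = 1.380 kW, so COP_actual = Q̇_C/Ẇ = 1.380/0.7970 = 1.731.
In absolute terms T_C = 277.15 K and T_H = 301.48 K, so ΔT = 24.33 K.
COP_Carnot = T_C/ΔT = 277.15/24.33 = 11.39.
η_II = COP_actual/COP_Carnot = 1.731/11.39 = 0.1520.

0.152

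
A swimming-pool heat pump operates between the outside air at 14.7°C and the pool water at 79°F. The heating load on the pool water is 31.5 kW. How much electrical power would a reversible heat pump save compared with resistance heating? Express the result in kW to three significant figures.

30.3 kW

In absolute terms T_C = 287.85 K and T_H = 299.26 K, so ΔT = 11.41 K.
COP_Carnot = T_H/ΔT = 299.26/11.41 = 26.23.
Resistance heating needs Ẇ_res = Q̇_H = 31.50 kW; the reversible heat pump needs only Ẇ_hp = Q̇_H/COP = 1.201 kW.
Saving = 31.50 − 1.201 = 30.30 kW.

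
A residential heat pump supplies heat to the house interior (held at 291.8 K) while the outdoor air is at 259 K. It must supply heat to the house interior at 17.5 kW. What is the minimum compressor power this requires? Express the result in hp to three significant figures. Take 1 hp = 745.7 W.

The reservoir spacing is ΔT = 291.8 − 259 = 32.80 K.
COP_Carnot = T_H/ΔT = 291.80/32.80 = 8.896.
Ẇ_min = Q̇/COP_Carnot = 17.50/8.896 = 1.967 kW = 2.638 hp.

2.64 hp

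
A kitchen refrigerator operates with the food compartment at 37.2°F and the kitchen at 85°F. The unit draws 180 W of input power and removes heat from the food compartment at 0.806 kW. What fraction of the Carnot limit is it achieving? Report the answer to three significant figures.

Converting, Q̇_C = 0.8060 kW = 806.0 W, so COP_actual = Q̇_C/Ẇ = 806.0/180.0 = 4.478.
In absolute terms T_C = 276.04 K and T_H = 302.59 K, so ΔT = 26.56 K.
COP_Carnot = T_C/ΔT = 276.04/26.56 = 10.39.
η_II = COP_actual/COP_Carnot = 4.478/10.39 = 0.4308.

0.431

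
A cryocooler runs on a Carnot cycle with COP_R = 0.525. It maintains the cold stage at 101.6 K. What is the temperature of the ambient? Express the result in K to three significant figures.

COP_R = T_C/(T_H − T_C) gives T_H − T_C = T_C/COP.
With T_C = 101.60 K, T_H = 101.60 × (1 + 1/0.525) = 295.12 K.

295 K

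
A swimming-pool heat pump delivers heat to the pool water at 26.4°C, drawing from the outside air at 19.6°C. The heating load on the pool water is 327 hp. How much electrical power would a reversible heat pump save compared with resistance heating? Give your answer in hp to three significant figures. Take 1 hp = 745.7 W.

320 hp

In absolute terms T_C = 292.75 K and T_H = 299.55 K, so ΔT = 6.800 K.
COP_Carnot = T_H/ΔT = 299.55/6.800 = 44.05.
Resistance heating needs Ẇ_res = Q̇_H = 327.0 hp; the reversible heat pump needs only Ẇ_hp = Q̇_H/COP = 7.423 hp.
Saving = 327.0 − 7.423 = 319.6 hp.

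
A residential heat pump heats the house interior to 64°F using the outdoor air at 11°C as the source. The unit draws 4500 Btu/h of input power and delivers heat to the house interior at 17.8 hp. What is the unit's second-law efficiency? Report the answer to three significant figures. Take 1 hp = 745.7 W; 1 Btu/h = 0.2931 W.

0.234

Converting, Q̇_H = 17.80 hp = 45290 Btu/h, so COP_actual = Q̇_H/Ẇ = 45290/4500 = 10.06.
In absolute terms T_C = 284.15 K and T_H = 290.93 K, so ΔT = 6.778 K.
COP_Carnot = T_H/ΔT = 290.93/6.778 = 42.92.
η_II = COP_actual/COP_Carnot = 10.06/42.92 = 0.2345.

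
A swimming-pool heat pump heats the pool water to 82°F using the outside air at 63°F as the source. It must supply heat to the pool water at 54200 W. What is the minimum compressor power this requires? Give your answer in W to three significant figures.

In absolute terms T_C = 290.37 K and T_H = 300.93 K, so ΔT = 10.56 K.
COP_Carnot = T_H/ΔT = 300.93/10.56 = 28.51.
Ẇ_min = Q̇/COP_Carnot = 54200/28.51 = 1901 W.

1900 W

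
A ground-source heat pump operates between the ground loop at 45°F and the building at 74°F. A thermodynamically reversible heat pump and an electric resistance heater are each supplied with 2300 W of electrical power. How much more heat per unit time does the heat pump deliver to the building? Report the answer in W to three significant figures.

In absolute terms T_C = 280.37 K and T_H = 296.48 K, so ΔT = 16.11 K.
COP_Carnot = T_H/ΔT = 296.48/16.11 = 18.40.
The heat pump delivers Q̇_H = COP × Ẇ = 42330 W; the resistance heater delivers Ẇ = 2300 W.
Extra = (COP − 1)·Ẇ = 40030 W.

40000 W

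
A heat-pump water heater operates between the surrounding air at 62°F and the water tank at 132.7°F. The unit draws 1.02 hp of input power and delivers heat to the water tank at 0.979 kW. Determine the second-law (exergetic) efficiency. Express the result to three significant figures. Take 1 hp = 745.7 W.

Converting, Q̇_H = 0.9790 kW = 1.313 hp, so COP_actual = Q̇_H/Ẇ = 1.313/1.020 = 1.287.
In absolute terms T_C = 289.82 K and T_H = 329.09 K, so ΔT = 39.28 K.
COP_Carnot = T_H/ΔT = 329.09/39.28 = 8.379.
η_II = COP_actual/COP_Carnot = 1.287/8.379 = 0.1536.

0.154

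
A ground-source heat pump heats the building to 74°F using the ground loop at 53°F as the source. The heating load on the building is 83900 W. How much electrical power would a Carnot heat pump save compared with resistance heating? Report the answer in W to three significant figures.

80600 W

In absolute terms T_C = 284.82 K and T_H = 296.48 K, so ΔT = 11.67 K.
COP_Carnot = T_H/ΔT = 296.48/11.67 = 25.41.
Resistance heating needs Ẇ_res = Q̇_H = 83900 W; the reversible heat pump needs only Ẇ_hp = Q̇_H/COP = 3301 W.
Saving = 83900 − 3301 = 80600 W.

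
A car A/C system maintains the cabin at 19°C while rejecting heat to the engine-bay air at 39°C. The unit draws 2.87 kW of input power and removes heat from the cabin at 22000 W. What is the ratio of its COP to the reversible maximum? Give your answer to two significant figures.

0.52

Converting, Q̇_C = 22000 W = 22.00 kW, so COP_actual = Q̇_C/Ẇ = 22.00/2.870 = 7.666.
In absolute terms T_C = 292.15 K and T_H = 312.15 K, so ΔT = 20.00 K.
COP_Carnot = T_C/ΔT = 292.15/20.00 = 14.61.
η_II = COP_actual/COP_Carnot = 7.666/14.61 = 0.5248.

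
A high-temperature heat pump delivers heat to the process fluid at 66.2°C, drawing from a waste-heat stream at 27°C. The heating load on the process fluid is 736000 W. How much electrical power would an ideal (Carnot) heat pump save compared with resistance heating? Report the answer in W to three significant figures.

In absolute terms T_C = 300.15 K and T_H = 339.35 K, so ΔT = 39.20 K.
COP_Carnot = T_H/ΔT = 339.35/39.20 = 8.657.
Resistance heating needs Ẇ_res = Q̇_H = 736000 W; the reversible heat pump needs only Ẇ_hp = Q̇_H/COP = 85020 W.
Saving = 736000 − 85020 = 651000 W.

651000 W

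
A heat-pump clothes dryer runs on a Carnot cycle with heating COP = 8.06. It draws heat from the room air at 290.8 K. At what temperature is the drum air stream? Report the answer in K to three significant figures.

COP_HP = T_H/(T_H − T_C) rearranges to T_H = COP·T_C/(COP − 1).
With T_C = 290.80 K, T_H = 8.06 × 290.80/7.060 = 331.99 K.

332 K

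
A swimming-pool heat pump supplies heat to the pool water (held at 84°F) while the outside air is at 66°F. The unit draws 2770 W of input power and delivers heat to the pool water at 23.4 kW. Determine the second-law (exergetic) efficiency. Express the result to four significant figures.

Converting, Q̇_H = 23.40 kW = 23400 W, so COP_actual = Q̇_H/Ẇ = 23400/2770 = 8.448.
In absolute terms T_C = 292.04 K and T_H = 302.04 K, so ΔT = 10.00 K.
COP_Carnot = T_H/ΔT = 302.04/10.00 = 30.20.
η_II = COP_actual/COP_Carnot = 8.448/30.20 = 0.2797.

0.2797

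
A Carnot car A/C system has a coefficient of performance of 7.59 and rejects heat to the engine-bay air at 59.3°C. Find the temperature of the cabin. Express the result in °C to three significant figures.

20.6 °C

For a Carnot refrigerator COP_R = T_C/(T_H − T_C), so T_C = COP·T_H/(1 + COP).
With T_H = 332.45 K, T_C = 7.59 × 332.45/8.590 = 293.75 K.
Converting, 293.75 K = 20.60°C.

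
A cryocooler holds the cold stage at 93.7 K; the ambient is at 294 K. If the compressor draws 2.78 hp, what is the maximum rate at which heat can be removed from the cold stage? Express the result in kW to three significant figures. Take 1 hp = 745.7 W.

0.970 kW

The reservoir spacing is ΔT = 294 − 93.7 = 200.3 K.
COP_Carnot = T_C/ΔT = 93.70/200.3 = 0.4678.
Q̇_max = COP_Carnot × Ẇ = 0.4678 × 2.780 hp = 1.300 hp = 0.9698 kW.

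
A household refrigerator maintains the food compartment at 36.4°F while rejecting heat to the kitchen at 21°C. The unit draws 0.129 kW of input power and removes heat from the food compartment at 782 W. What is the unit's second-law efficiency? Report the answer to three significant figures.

0.408

Converting, Q̇_C = 782.0 W = 0.7820 kW, so COP_actual = Q̇_C/Ẇ = 0.7820/0.1290 = 6.062.
In absolute terms T_C = 275.59 K and T_H = 294.15 K, so ΔT = 18.56 K.
COP_Carnot = T_C/ΔT = 275.59/18.56 = 14.85.
η_II = COP_actual/COP_Carnot = 6.062/14.85 = 0.4082.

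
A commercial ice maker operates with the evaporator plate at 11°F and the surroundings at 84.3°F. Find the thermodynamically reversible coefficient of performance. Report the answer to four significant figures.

6.421

In absolute terms T_C = 261.48 K and T_H = 302.21 K, so ΔT = 40.72 K.
For a reversible cycle, COP_Carnot = T_C/ΔT = 261.48/40.72 = 6.421.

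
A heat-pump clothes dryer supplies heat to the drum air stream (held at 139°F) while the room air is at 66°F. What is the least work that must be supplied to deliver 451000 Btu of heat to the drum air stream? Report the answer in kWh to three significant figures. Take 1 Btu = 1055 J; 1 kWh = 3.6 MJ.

In absolute terms T_C = 292.04 K and T_H = 332.59 K, so ΔT = 40.56 K.
The reversible limit is COP_HP = T_H/ΔT = 8.201, so W_min = Q_H/COP = Q_H·ΔT/T_H.
W_min = 451000 × 40.56/332.59 = 54990 Btu = 16.12 kWh.

16.1 kWh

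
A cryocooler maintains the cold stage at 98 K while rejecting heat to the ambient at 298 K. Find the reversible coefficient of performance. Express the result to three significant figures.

The reservoir spacing is ΔT = 298 − 98 = 200.0 K.
For a reversible cycle, COP_Carnot = T_C/ΔT = 98.00/200.0 = 0.4900.

0.490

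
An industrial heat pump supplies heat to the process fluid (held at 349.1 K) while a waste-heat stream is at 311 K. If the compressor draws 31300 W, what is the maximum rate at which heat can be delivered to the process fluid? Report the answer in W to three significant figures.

The reservoir spacing is ΔT = 349.1 − 311 = 38.10 K.
COP_Carnot = T_H/ΔT = 349.10/38.10 = 9.163.
Q̇_max = COP_Carnot × Ẇ = 9.163 × 31300 W = 286800 W.

287000 W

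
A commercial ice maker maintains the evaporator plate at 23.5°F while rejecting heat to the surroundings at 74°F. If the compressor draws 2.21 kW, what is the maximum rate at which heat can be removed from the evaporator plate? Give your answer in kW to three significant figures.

21.1 kW

In absolute terms T_C = 268.43 K and T_H = 296.48 K, so ΔT = 28.06 K.
COP_Carnot = T_C/ΔT = 268.43/28.06 = 9.568.
Q̇_max = COP_Carnot × Ẇ = 9.568 × 2.210 kW = 21.14 kW.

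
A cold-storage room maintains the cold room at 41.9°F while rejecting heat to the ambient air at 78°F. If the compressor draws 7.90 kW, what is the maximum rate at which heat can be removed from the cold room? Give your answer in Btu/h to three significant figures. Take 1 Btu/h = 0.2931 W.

374000 Btu/h

In absolute terms T_C = 278.65 K and T_H = 298.71 K, so ΔT = 20.06 K.
COP_Carnot = T_C/ΔT = 278.65/20.06 = 13.89.
Q̇_max = COP_Carnot × Ẇ = 13.89 × 7.900 kW = 109.8 kW = 374500 Btu/h.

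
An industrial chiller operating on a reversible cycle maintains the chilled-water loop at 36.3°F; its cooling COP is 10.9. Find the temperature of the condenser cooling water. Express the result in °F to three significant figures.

COP_R = T_C/(T_H − T_C) gives T_H − T_C = T_C/COP.
With T_C = 275.54 K, T_H = 275.54 × (1 + 1/10.9) = 300.82 K.
Converting, 300.82 K = 81.80°F.

81.8 °F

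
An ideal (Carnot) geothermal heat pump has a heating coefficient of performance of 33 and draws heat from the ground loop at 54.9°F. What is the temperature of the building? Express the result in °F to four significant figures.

COP_HP = T_H/(T_H − T_C) rearranges to T_H = COP·T_C/(COP − 1).
With T_C = 285.87 K, T_H = 33 × 285.87/32.00 = 294.81 K.
Converting, 294.81 K = 70.98°F.

70.98 °F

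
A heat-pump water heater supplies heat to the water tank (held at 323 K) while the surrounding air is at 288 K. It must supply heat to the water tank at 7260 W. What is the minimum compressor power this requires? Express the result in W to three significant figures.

787 W

The reservoir spacing is ΔT = 323 − 288 = 35.00 K.
COP_Carnot = T_H/ΔT = 323.00/35.00 = 9.229.
Ẇ_min = Q̇/COP_Carnot = 7260/9.229 = 786.7 W.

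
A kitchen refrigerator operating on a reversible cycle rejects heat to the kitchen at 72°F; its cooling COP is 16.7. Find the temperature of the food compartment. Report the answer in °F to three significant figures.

For a Carnot refrigerator COP_R = T_C/(T_H − T_C), so T_C = COP·T_H/(1 + COP).
With T_H = 295.37 K, T_C = 16.7 × 295.37/17.70 = 278.68 K.
Converting, 278.68 K = 41.96°F.

42.0 °F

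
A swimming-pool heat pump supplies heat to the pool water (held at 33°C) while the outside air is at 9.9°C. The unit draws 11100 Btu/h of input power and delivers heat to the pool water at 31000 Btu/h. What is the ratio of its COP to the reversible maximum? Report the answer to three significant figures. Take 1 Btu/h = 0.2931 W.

COP_actual = Q̇_H/Ẇ = 31000/11100 = 2.793.
In absolute terms T_C = 283.05 K and T_H = 306.15 K, so ΔT = 23.10 K.
COP_Carnot = T_H/ΔT = 306.15/23.10 = 13.25.
η_II = COP_actual/COP_Carnot = 2.793/13.25 = 0.2107.

0.211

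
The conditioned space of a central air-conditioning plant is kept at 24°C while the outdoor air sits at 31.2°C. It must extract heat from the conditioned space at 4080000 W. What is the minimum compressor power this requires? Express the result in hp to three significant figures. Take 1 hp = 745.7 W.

In absolute terms T_C = 297.15 K and T_H = 304.35 K, so ΔT = 7.200 K.
COP_Carnot = T_C/ΔT = 297.15/7.200 = 41.27.
Ẇ_min = Q̇/COP_Carnot = 4080000/41.27 = 98860 W = 132.6 hp.

133 hp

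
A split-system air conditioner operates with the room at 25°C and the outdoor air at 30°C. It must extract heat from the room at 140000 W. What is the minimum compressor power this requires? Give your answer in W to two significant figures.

In absolute terms T_C = 298.15 K and T_H = 303.15 K, so ΔT = 5.000 K.
COP_Carnot = T_C/ΔT = 298.15/5.000 = 59.63.
Ẇ_min = Q̇/COP_Carnot = 140000/59.63 = 2348 W.

2300 W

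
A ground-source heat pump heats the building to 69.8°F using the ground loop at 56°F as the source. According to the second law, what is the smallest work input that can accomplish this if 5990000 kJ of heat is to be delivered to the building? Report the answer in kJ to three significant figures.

In absolute terms T_C = 286.48 K and T_H = 294.15 K, so ΔT = 7.667 K.
The reversible limit is COP_HP = T_H/ΔT = 38.37, so W_min = Q_H/COP = Q_H·ΔT/T_H.
W_min = 5990000 × 7.667/294.15 = 156100 kJ.

156000 kJ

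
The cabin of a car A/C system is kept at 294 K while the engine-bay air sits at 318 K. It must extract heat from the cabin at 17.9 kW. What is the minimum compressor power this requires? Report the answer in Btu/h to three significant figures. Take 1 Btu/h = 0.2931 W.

The reservoir spacing is ΔT = 318 − 294 = 24.00 K.
COP_Carnot = T_C/ΔT = 294.00/24.00 = 12.25.
Ẇ_min = Q̇/COP_Carnot = 17.90/12.25 = 1.461 kW = 4985 Btu/h.

4990 Btu/h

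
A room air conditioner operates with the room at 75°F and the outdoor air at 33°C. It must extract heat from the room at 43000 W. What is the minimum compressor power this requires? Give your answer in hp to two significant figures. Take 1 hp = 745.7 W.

In absolute terms T_C = 297.04 K and T_H = 306.15 K, so ΔT = 9.111 K.
COP_Carnot = T_C/ΔT = 297.04/9.111 = 32.60.
Ẇ_min = Q̇/COP_Carnot = 43000/32.60 = 1319 W = 1.769 hp.

1.8 hp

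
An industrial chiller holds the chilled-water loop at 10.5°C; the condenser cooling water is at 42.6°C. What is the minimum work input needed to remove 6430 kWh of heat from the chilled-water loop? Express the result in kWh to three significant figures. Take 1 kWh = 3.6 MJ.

728 kWh

In absolute terms T_C = 283.65 K and T_H = 315.75 K, so ΔT = 32.10 K.
The reversible limit is COP_R = T_C/ΔT = 8.836, so W_min = Q_C/COP = Q_C·ΔT/T_C.
W_min = 6430 × 32.10/283.65 = 727.7 kWh.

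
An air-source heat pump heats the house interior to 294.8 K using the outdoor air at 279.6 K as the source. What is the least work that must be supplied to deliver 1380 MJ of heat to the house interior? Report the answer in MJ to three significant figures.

71.2 MJ

The reservoir spacing is ΔT = 294.8 − 279.6 = 15.20 K.
The reversible limit is COP_HP = T_H/ΔT = 19.39, so W_min = Q_H/COP = Q_H·ΔT/T_H.
W_min = 1380 × 15.20/294.80 = 71.15 MJ.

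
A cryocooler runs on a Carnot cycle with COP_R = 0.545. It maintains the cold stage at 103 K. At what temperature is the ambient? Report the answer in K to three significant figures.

292 K

COP_R = T_C/(T_H − T_C) gives T_H − T_C = T_C/COP.
With T_C = 103.00 K, T_H = 103.00 × (1 + 1/0.545) = 291.99 K.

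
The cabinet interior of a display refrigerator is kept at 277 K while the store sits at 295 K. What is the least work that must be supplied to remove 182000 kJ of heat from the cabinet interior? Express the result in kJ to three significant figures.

The reservoir spacing is ΔT = 295 − 277 = 18.00 K.
The reversible limit is COP_R = T_C/ΔT = 15.39, so W_min = Q_C/COP = Q_C·ΔT/T_C.
W_min = 182000 × 18.00/277.00 = 11830 kJ.

11800 kJ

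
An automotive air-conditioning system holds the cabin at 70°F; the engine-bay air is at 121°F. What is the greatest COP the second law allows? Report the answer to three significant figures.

In absolute terms T_C = 294.26 K and T_H = 322.59 K, so ΔT = 28.33 K.
For a reversible cycle, COP_Carnot = T_C/ΔT = 294.26/28.33 = 10.39.

10.4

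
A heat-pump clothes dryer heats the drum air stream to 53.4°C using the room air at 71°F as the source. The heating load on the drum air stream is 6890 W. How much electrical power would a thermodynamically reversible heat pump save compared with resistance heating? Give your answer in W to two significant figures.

6200 W

In absolute terms T_C = 294.82 K and T_H = 326.55 K, so ΔT = 31.73 K.
COP_Carnot = T_H/ΔT = 326.55/31.73 = 10.29.
Resistance heating needs Ẇ_res = Q̇_H = 6890 W; the reversible heat pump needs only Ẇ_hp = Q̇_H/COP = 669.6 W.
Saving = 6890 − 669.6 = 6220 W.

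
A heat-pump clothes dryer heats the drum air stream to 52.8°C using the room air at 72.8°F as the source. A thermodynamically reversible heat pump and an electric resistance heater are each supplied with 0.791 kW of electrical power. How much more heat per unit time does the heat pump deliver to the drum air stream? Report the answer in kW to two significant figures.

7.8 kW

In absolute terms T_C = 295.82 K and T_H = 325.95 K, so ΔT = 30.13 K.
COP_Carnot = T_H/ΔT = 325.95/30.13 = 10.82.
The heat pump delivers Q̇_H = COP × Ẇ = 8.556 kW; the resistance heater delivers Ẇ = 0.7910 kW.
Extra = (COP − 1)·Ẇ = 7.765 kW.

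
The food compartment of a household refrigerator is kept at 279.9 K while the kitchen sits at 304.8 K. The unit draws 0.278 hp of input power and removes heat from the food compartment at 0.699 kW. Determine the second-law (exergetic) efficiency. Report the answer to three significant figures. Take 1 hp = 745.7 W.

0.300

Converting, Q̇_C = 0.6990 kW = 0.9374 hp, so COP_actual = Q̇_C/Ẇ = 0.9374/0.2780 = 3.372.
The reservoir spacing is ΔT = 304.8 − 279.9 = 24.90 K.
COP_Carnot = T_C/ΔT = 279.90/24.90 = 11.24.
η_II = COP_actual/COP_Carnot = 3.372/11.24 = 0.3000.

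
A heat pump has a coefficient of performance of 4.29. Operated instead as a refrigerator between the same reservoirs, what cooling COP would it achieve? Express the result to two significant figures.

3.3

Since Q_H = Q_C + W for any cycle, COP_R = Q_C/W = Q_H/W − 1.
COP_R = 4.29 − 1 = 3.29.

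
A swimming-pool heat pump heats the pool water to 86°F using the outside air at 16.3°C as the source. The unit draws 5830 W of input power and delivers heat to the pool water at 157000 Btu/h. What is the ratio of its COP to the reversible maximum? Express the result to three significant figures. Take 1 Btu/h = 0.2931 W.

Converting, Q̇_H = 157000 Btu/h = 46020 W, so COP_actual = Q̇_H/Ẇ = 46020/5830 = 7.893.
In absolute terms T_C = 289.45 K and T_H = 303.15 K, so ΔT = 13.70 K.
COP_Carnot = T_H/ΔT = 303.15/13.70 = 22.13.
η_II = COP_actual/COP_Carnot = 7.893/22.13 = 0.3567.

0.357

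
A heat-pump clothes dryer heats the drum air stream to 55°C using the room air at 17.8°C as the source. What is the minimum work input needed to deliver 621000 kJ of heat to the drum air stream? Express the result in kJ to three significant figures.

In absolute terms T_C = 290.95 K and T_H = 328.15 K, so ΔT = 37.20 K.
The reversible limit is COP_HP = T_H/ΔT = 8.821, so W_min = Q_H/COP = Q_H·ΔT/T_H.
W_min = 621000 × 37.20/328.15 = 70400 kJ.

70400 kJ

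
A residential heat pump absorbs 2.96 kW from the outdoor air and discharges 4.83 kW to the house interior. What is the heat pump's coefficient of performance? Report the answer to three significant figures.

2.58

The first law gives Q̇_H = Q̇_C + Ẇ, so the three rates are Q̇_C = 2.960, Q̇_H = 4.830, Ẇ = 1.870 kW.
COP_HP = Q̇_H/Ẇ = 4.830/1.870 = 2.583.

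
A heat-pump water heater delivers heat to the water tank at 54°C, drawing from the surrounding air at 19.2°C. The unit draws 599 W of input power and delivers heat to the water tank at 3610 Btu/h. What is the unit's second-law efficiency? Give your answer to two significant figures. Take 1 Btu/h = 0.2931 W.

0.19

Converting, Q̇_H = 3610 Btu/h = 1058 W, so COP_actual = Q̇_H/Ẇ = 1058/599.0 = 1.766.
In absolute terms T_C = 292.35 K and T_H = 327.15 K, so ΔT = 34.80 K.
COP_Carnot = T_H/ΔT = 327.15/34.80 = 9.401.
η_II = COP_actual/COP_Carnot = 1.766/9.401 = 0.1879.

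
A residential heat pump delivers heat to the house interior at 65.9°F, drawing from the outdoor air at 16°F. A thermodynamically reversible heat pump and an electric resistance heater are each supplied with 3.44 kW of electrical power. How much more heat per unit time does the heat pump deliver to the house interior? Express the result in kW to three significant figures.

32.8 kW

In absolute terms T_C = 264.26 K and T_H = 291.98 K, so ΔT = 27.72 K.
COP_Carnot = T_H/ΔT = 291.98/27.72 = 10.53.
The heat pump delivers Q̇_H = COP × Ẇ = 36.23 kW; the resistance heater delivers Ẇ = 3.440 kW.
Extra = (COP − 1)·Ẇ = 32.79 kW.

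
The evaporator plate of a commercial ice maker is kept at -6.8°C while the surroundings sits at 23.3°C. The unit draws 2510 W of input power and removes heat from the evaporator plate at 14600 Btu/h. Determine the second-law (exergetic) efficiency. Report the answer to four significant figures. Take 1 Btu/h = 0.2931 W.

Converting, Q̇_C = 14600 Btu/h = 4279 W, so COP_actual = Q̇_C/Ẇ = 4279/2510 = 1.705.
In absolute terms T_C = 266.35 K and T_H = 296.45 K, so ΔT = 30.10 K.
COP_Carnot = T_C/ΔT = 266.35/30.10 = 8.849.
η_II = COP_actual/COP_Carnot = 1.705/8.849 = 0.1927.

0.1927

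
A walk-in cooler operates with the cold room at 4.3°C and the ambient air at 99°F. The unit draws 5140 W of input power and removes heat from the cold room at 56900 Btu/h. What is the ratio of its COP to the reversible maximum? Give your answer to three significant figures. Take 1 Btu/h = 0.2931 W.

0.385

Converting, Q̇_C = 56900 Btu/h = 16680 W, so COP_actual = Q̇_C/Ẇ = 16680/5140 = 3.245.
In absolute terms T_C = 277.45 K and T_H = 310.37 K, so ΔT = 32.92 K.
COP_Carnot = T_C/ΔT = 277.45/32.92 = 8.427.
η_II = COP_actual/COP_Carnot = 3.245/8.427 = 0.3850.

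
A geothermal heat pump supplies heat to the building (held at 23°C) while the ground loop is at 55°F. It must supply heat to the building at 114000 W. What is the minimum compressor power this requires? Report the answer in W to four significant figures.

3935 W

In absolute terms T_C = 285.93 K and T_H = 296.15 K, so ΔT = 10.22 K.
COP_Carnot = T_H/ΔT = 296.15/10.22 = 28.97.
Ẇ_min = Q̇/COP_Carnot = 114000/28.97 = 3935 W.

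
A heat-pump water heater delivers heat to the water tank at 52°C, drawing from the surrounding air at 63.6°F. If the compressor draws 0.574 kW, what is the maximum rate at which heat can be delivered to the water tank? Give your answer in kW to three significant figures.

5.42 kW

In absolute terms T_C = 290.71 K and T_H = 325.15 K, so ΔT = 34.44 K.
COP_Carnot = T_H/ΔT = 325.15/34.44 = 9.440.
Q̇_max = COP_Carnot × Ẇ = 9.440 × 0.5740 kW = 5.418 kW.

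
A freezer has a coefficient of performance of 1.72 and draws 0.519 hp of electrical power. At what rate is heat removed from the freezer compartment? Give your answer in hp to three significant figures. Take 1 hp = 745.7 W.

Q̇_C = COP × Ẇ = 1.72 × 0.5190 = 0.8927 hp.

0.893 hp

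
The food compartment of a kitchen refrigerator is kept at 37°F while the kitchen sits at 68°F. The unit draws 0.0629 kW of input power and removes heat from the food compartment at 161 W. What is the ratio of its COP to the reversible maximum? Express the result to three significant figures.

0.160

Converting, Q̇_C = 161.0 W = 0.1610 kW, so COP_actual = Q̇_C/Ẇ = 0.1610/0.06290 = 2.560.
In absolute terms T_C = 275.93 K and T_H = 293.15 K, so ΔT = 17.22 K.
COP_Carnot = T_C/ΔT = 275.93/17.22 = 16.02.
η_II = COP_actual/COP_Carnot = 2.560/16.02 = 0.1598.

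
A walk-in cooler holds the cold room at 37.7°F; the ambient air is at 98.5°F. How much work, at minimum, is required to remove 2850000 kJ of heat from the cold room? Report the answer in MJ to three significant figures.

348 MJ

In absolute terms T_C = 276.32 K and T_H = 310.09 K, so ΔT = 33.78 K.
The reversible limit is COP_R = T_C/ΔT = 8.180, so W_min = Q_C/COP = Q_C·ΔT/T_C.
W_min = 2850000 × 33.78/276.32 = 348400 kJ = 348.4 MJ.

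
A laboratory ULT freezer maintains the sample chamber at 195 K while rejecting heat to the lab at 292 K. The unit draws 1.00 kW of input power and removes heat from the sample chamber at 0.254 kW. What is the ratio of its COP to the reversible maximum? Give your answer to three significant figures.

0.126

COP_actual = Q̇_C/Ẇ = 0.2540/1.000 = 0.2540.
The reservoir spacing is ΔT = 292 − 195 = 97.00 K.
COP_Carnot = T_C/ΔT = 195.00/97.00 = 2.010.
η_II = COP_actual/COP_Carnot = 0.2540/2.010 = 0.1263.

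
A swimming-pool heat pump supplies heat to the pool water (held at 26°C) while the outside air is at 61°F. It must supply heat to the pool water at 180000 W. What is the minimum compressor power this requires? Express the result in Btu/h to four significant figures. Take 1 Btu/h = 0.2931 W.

20300 Btu/h

In absolute terms T_C = 289.26 K and T_H = 299.15 K, so ΔT = 9.889 K.
COP_Carnot = T_H/ΔT = 299.15/9.889 = 30.25.
Ẇ_min = Q̇/COP_Carnot = 180000/30.25 = 5950 W = 20300 Btu/h.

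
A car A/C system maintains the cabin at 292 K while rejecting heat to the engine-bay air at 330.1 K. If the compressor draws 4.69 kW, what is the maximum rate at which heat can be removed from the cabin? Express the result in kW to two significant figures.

36 kW

The reservoir spacing is ΔT = 330.1 − 292 = 38.10 K.
COP_Carnot = T_C/ΔT = 292.00/38.10 = 7.664.
Q̇_max = COP_Carnot × Ẇ = 7.664 × 4.690 kW = 35.94 kW.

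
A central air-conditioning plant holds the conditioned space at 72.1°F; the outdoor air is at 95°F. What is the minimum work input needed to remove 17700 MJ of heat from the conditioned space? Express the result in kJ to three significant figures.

762000 kJ

In absolute terms T_C = 295.43 K and T_H = 308.15 K, so ΔT = 12.72 K.
The reversible limit is COP_R = T_C/ΔT = 23.22, so W_min = Q_C/COP = Q_C·ΔT/T_C.
W_min = 17700 × 12.72/295.43 = 762.2 MJ = 762200 kJ.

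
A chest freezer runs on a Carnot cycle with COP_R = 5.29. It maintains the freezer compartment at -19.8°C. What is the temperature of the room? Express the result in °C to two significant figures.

COP_R = T_C/(T_H − T_C) gives T_H − T_C = T_C/COP.
With T_C = 253.35 K, T_H = 253.35 × (1 + 1/5.29) = 301.24 K.
Converting, 301.24 K = 28.09°C.

28 °C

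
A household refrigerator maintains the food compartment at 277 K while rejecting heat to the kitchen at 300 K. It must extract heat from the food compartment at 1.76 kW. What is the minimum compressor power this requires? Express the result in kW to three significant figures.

The reservoir spacing is ΔT = 300 − 277 = 23.00 K.
COP_Carnot = T_C/ΔT = 277.00/23.00 = 12.04.
Ẇ_min = Q̇/COP_Carnot = 1.760/12.04 = 0.1461 kW.

0.146 kW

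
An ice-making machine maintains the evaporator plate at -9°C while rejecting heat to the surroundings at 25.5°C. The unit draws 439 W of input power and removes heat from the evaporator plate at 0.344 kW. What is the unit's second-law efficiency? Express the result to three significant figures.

0.102

Converting, Q̇_C = 0.3440 kW = 344.0 W, so COP_actual = Q̇_C/Ẇ = 344.0/439.0 = 0.7836.
In absolute terms T_C = 264.15 K and T_H = 298.65 K, so ΔT = 34.50 K.
COP_Carnot = T_C/ΔT = 264.15/34.50 = 7.657.
η_II = COP_actual/COP_Carnot = 0.7836/7.657 = 0.1023.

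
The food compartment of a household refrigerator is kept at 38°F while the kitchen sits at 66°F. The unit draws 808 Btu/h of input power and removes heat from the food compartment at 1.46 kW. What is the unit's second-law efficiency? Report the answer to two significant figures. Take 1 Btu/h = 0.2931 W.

Converting, Q̇_C = 1.460 kW = 4981 Btu/h, so COP_actual = Q̇_C/Ẇ = 4981/808.0 = 6.165.
In absolute terms T_C = 276.48 K and T_H = 292.04 K, so ΔT = 15.56 K.
COP_Carnot = T_C/ΔT = 276.48/15.56 = 17.77.
η_II = COP_actual/COP_Carnot = 6.165/17.77 = 0.3469.

0.35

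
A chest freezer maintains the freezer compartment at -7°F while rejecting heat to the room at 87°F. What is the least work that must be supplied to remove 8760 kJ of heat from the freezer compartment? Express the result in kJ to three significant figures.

1820 kJ

In absolute terms T_C = 251.48 K and T_H = 303.71 K, so ΔT = 52.22 K.
The reversible limit is COP_R = T_C/ΔT = 4.816, so W_min = Q_C/COP = Q_C·ΔT/T_C.
W_min = 8760 × 52.22/251.48 = 1819 kJ.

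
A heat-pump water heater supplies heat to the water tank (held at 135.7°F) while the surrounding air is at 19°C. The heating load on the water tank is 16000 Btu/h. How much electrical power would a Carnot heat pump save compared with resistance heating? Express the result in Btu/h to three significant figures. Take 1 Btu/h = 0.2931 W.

In absolute terms T_C = 292.15 K and T_H = 330.76 K, so ΔT = 38.61 K.
COP_Carnot = T_H/ΔT = 330.76/38.61 = 8.566.
Resistance heating needs Ẇ_res = Q̇_H = 16000 Btu/h; the reversible heat pump needs only Ẇ_hp = Q̇_H/COP = 1868 Btu/h.
Saving = 16000 − 1868 = 14130 Btu/h.

14100 Btu/h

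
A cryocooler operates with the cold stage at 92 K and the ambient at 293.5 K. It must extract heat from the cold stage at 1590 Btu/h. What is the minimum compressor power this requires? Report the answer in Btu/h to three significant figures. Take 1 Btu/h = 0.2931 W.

The reservoir spacing is ΔT = 293.5 − 92 = 201.5 K.
COP_Carnot = T_C/ΔT = 92.00/201.5 = 0.4566.
Ẇ_min = Q̇/COP_Carnot = 1590/0.4566 = 3482 Btu/h.

3480 Btu/h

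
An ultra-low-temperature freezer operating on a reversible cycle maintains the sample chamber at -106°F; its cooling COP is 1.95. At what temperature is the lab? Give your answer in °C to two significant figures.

24 °C

COP_R = T_C/(T_H − T_C) gives T_H − T_C = T_C/COP.
With T_C = 196.48 K, T_H = 196.48 × (1 + 1/1.95) = 297.24 K.
Converting, 297.24 K = 24.09°C.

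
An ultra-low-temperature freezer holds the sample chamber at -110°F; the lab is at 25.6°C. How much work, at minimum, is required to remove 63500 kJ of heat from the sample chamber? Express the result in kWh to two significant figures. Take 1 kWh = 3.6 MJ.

9.5 kWh

In absolute terms T_C = 194.26 K and T_H = 298.75 K, so ΔT = 104.5 K.
The reversible limit is COP_R = T_C/ΔT = 1.859, so W_min = Q_C/COP = Q_C·ΔT/T_C.
W_min = 63500 × 104.5/194.26 = 34160 kJ = 9.488 kWh.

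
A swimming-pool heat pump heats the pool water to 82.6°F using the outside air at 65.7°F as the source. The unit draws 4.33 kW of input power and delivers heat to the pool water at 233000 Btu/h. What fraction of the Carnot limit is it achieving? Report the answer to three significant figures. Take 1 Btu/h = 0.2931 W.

Converting, Q̇_H = 233000 Btu/h = 68.29 kW, so COP_actual = Q̇_H/Ẇ = 68.29/4.330 = 15.77.
In absolute terms T_C = 291.87 K and T_H = 301.26 K, so ΔT = 9.389 K.
COP_Carnot = T_H/ΔT = 301.26/9.389 = 32.09.
η_II = COP_actual/COP_Carnot = 15.77/32.09 = 0.4915.

0.492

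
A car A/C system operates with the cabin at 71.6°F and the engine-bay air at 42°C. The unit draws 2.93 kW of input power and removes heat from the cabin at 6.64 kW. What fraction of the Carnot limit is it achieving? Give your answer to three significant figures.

COP_actual = Q̇_C/Ẇ = 6.640/2.930 = 2.266.
In absolute terms T_C = 295.15 K and T_H = 315.15 K, so ΔT = 20.00 K.
COP_Carnot = T_C/ΔT = 295.15/20.00 = 14.76.
η_II = COP_actual/COP_Carnot = 2.266/14.76 = 0.1536.

0.154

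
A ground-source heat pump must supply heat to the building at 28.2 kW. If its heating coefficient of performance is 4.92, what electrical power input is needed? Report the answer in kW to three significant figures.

Ẇ = Q̇_H/COP_HP = 28.20/4.92 = 5.732 kW.

5.73 kW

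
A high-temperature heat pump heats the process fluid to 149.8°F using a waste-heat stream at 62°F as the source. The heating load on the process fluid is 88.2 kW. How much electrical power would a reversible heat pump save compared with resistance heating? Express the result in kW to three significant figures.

75.5 kW

In absolute terms T_C = 289.82 K and T_H = 338.59 K, so ΔT = 48.78 K.
COP_Carnot = T_H/ΔT = 338.59/48.78 = 6.942.
Resistance heating needs Ẇ_res = Q̇_H = 88.20 kW; the reversible heat pump needs only Ẇ_hp = Q̇_H/COP = 12.71 kW.
Saving = 88.20 − 12.71 = 75.49 kW.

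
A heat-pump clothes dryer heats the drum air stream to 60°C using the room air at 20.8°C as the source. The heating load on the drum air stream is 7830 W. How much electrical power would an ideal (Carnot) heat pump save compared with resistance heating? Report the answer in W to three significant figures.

In absolute terms T_C = 293.95 K and T_H = 333.15 K, so ΔT = 39.20 K.
COP_Carnot = T_H/ΔT = 333.15/39.20 = 8.499.
Resistance heating needs Ẇ_res = Q̇_H = 7830 W; the reversible heat pump needs only Ẇ_hp = Q̇_H/COP = 921.3 W.
Saving = 7830 − 921.3 = 6909 W.

6910 W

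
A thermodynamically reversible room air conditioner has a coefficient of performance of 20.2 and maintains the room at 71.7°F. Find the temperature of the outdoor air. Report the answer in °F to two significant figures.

98 °F

COP_R = T_C/(T_H − T_C) gives T_H − T_C = T_C/COP.
With T_C = 295.21 K, T_H = 295.21 × (1 + 1/20.2) = 309.82 K.
Converting, 309.82 K = 98.01°F.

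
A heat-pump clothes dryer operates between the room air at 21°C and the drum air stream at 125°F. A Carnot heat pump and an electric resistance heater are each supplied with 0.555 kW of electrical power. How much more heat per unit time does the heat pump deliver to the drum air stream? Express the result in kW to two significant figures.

In absolute terms T_C = 294.15 K and T_H = 324.82 K, so ΔT = 30.67 K.
COP_Carnot = T_H/ΔT = 324.82/30.67 = 10.59.
The heat pump delivers Q̇_H = COP × Ẇ = 5.878 kW; the resistance heater delivers Ẇ = 0.5550 kW.
Extra = (COP − 1)·Ẇ = 5.323 kW.

5.3 kW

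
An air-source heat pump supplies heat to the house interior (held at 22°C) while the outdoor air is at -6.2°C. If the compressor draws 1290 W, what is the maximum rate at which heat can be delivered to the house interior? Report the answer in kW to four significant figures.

In absolute terms T_C = 266.95 K and T_H = 295.15 K, so ΔT = 28.20 K.
COP_Carnot = T_H/ΔT = 295.15/28.20 = 10.47.
Q̇_max = COP_Carnot × Ẇ = 10.47 × 1290 W = 13500 W = 13.50 kW.

13.50 kW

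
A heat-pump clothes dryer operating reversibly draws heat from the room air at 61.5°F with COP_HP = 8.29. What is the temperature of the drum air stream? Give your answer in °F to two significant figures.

130 °F

COP_HP = T_H/(T_H − T_C) rearranges to T_H = COP·T_C/(COP − 1).
With T_C = 289.54 K, T_H = 8.29 × 289.54/7.290 = 329.26 K.
Converting, 329.26 K = 132.99°F.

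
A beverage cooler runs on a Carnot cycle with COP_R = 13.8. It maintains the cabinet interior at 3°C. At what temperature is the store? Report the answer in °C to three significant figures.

23.0 °C

COP_R = T_C/(T_H − T_C) gives T_H − T_C = T_C/COP.
With T_C = 276.15 K, T_H = 276.15 × (1 + 1/13.8) = 296.16 K.
Converting, 296.16 K = 23.01°C.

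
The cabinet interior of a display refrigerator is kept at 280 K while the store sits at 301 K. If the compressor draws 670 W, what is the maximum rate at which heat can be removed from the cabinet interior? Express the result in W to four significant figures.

The reservoir spacing is ΔT = 301 − 280 = 21.00 K.
COP_Carnot = T_C/ΔT = 280.00/21.00 = 13.33.
Q̇_max = COP_Carnot × Ẇ = 13.33 × 670.0 W = 8933 W.

8933 W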